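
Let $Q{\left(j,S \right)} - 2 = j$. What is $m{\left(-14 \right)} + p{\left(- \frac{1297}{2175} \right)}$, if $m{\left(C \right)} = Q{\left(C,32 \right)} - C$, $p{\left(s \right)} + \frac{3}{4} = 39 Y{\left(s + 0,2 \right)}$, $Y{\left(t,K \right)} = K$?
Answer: $\frac{317}{4} \approx 79.25$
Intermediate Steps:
$Q{\left(j,S \right)} = 2 + j$
$p{\left(s \right)} = \frac{309}{4}$ ($p{\left(s \right)} = - \frac{3}{4} + 39 \cdot 2 = - \frac{3}{4} + 78 = \frac{309}{4}$)
$m{\left(C \right)} = 2$ ($m{\left(C \right)} = \left(2 + C\right) - C = 2$)
$m{\left(-14 \right)} + p{\left(- \frac{1297}{2175} \right)} = 2 + \frac{309}{4} = \frac{317}{4}$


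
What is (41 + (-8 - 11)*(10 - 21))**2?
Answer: 62500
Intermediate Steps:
(41 + (-8 - 11)*(10 - 21))**2 = (41 - 19*(-11))**2 = (41 + 209)**2 = 250**2 = 62500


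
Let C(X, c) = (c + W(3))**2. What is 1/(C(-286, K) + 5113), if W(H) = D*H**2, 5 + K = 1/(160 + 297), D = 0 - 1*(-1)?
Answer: 208849/1071190178 ≈ 0.00019497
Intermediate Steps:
D = 1 (D = 0 + 1 = 1)
K = -2284/457 (K = -5 + 1/(160 + 297) = -5 + 1/457 = -2284/457 ≈ -4.9978)
W(H) = H**2 (W(H) = 1*H**2 = H**2)
C(X, c) = (9 + c)**2 (C(X, c) = (c + 3**2)**2 = (c + 9)**2 = (9 + c)**2)
1/(C(-286, K) + 5113) = 1/((9 - 2284/457)**2 + 5113) = 1/((1829/457)**2 + 5113) = 1/(3345241/208849 + 5113) = 1/(1071190178/208849) = 208849/1071190178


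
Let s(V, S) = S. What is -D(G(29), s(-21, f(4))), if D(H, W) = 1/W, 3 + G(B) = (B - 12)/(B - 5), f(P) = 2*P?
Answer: -1/8 ≈ -0.12500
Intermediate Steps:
G(B) = -3 + (-12 + B)/(-5 + B) (G(B) = -3 + (B - 12)/(B - 5) = -3 + (-12 + B)/(-5 + B))
-D(G(29), s(-21, f(4))) = -1/(2*4) = -1/8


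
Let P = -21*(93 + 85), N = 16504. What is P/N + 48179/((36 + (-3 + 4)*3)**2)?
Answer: 394730359/12551292 ≈ 31.449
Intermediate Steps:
P = -3738 (P = -21*178 = -3738)
P/N + 48179/((36 + (-3 + 4)*3)**2) = -3738/16504 + 48179/((36 + (-3 + 4)*3)**2) = -3738*1/16504 + 48179/((36 + 1*3)**2) = -1869/8252 + 48179/((36 + 3)**2) = -1869/8252 + 48179/(39**2) = -1869/8252 + 48179/1521 = 394730359/12551292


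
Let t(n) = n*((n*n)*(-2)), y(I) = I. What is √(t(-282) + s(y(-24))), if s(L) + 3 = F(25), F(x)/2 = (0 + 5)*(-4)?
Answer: √44851493 ≈ 6697.1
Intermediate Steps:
F(x) = -40 (F(x) = 2*((0 + 5)*(-4)) = 2*(5*(-4)) = 2*(-20) = -40)
s(L) = -43 (s(L) = -3 - 40 = -43)
t(n) = -2*n³ (t(n) = n*(n²*(-2)) = n*(-2*n²) = -2*n³)
√(t(-282) + s(y(-24))) = √(-2*(-282)³ - 43) = √(-2*(-22425768) - 43) = √(44851536 - 43) = √44851493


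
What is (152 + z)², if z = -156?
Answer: 16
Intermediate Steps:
(152 + z)² = (152 - 156)² = (-4)² = 16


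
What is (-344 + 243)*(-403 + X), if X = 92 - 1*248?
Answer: 56459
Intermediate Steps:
X = -156 (X = 92 - 248 = -156)
(-344 + 243)*(-403 + X) = (-344 + 243)*(-403 - 156) = -101*(-559) = 56459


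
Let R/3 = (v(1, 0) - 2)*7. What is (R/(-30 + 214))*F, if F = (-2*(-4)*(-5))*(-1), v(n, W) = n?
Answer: -105/23 ≈ -4.5652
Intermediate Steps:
F = 40 (F = (8*(-5))*(-1) = -40*(-1) = 40)
R = -21 (R = 3*((1 - 2)*7) = 3*(-1*7) = 3*(-7) = -21)
(R/(-30 + 214))*F = (-21/(-30 + 214))*40 = (-21/184)*40 = ((1/184)*(-21))*40 = -21/184*40 = -105/23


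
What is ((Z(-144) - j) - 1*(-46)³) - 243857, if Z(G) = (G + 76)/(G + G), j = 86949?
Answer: -16809823/72 ≈ -2.3347e+5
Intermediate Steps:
Z(G) = (76 + G)/(2*G) (Z(G) = (76 + G)/((2*G)) = (76 + G)*(1/(2*G)) = (76 + G)/(2*G))
((Z(-144) - j) - 1*(-46)³) - 243857 = (((½)*(76 - 144)/(-144) - 1*86949) - 1*(-46)³) - 243857 = (((½)*(-1/144)*(-68) - 86949) - 1*(-97336)) - 243857 = ((17/72 - 86949) + 97336) - 243857 = (-6260311/72 + 97336) - 243857 = 747881/72 - 243857 = -16809823/72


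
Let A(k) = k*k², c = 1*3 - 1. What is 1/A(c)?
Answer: ⅛ ≈ 0.12500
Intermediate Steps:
c = 2 (c = 3 - 1 = 2)
A(k) = k³
1/A(c) = 1/(2³) = 1/8 = ⅛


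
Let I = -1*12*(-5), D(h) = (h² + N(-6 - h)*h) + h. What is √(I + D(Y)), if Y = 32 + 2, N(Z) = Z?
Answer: I*√110 ≈ 10.488*I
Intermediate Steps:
Y = 34
D(h) = h + h² + h*(-6 - h) (D(h) = (h² + (-6 - h)*h) + h = (h² + h*(-6 - h)) + h = h + h² + h*(-6 - h))
I = 60 (I = -12*(-5) = 60)
√(I + D(Y)) = √(60 - 5*34) = √(60 - 170) = √(-110) = I*√110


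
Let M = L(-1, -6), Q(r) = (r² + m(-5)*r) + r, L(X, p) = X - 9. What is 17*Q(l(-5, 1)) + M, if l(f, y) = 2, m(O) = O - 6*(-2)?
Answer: 330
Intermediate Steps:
m(O) = 12 + O (m(O) = O - 1*(-12) = O + 12 = 12 + O)
L(X, p) = -9 + X
Q(r) = r² + 8*r (Q(r) = (r² + (12 - 5)*r) + r = (r² + 7*r) + r = r² + 8*r)
M = -10 (M = -9 - 1 = -10)
17*Q(l(-5, 1)) + M = 17*(2*(8 + 2)) - 10 = 17*(2*10) - 10 = 17*20 - 10 = 340 - 10 = 330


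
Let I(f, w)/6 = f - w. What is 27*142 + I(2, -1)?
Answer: 3852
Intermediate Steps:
I(f, w) = -6*w + 6*f (I(f, w) = 6*(f - w) = -6*w + 6*f)
27*142 + I(2, -1) = 27*142 + (-6*(-1) + 6*2) = 3834 + (6 + 12) = 3834 + 18 = 3852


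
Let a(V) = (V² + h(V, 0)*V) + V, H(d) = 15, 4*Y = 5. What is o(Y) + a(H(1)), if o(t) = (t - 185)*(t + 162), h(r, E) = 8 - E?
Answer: -474195/16 ≈ -29637.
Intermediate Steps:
Y = 5/4 (Y = (¼)*5 = 5/4 ≈ 1.2500)
o(t) = (-185 + t)*(162 + t)
a(V) = V² + 9*V (a(V) = (V² + (8 - 1*0)*V) + V = (V² + (8 + 0)*V) + V = (V² + 8*V) + V = V² + 9*V)
o(Y) + a(H(1)) = (-29970 + (5/4)² - 23*5/4) + 15*(9 + 15) = (-29970 + 25/16 - 115/4) + 15*24 = -479955/16 + 360 = -474195/16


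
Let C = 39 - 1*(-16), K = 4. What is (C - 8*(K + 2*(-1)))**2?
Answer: 1521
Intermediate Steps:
C = 55 (C = 39 + 16 = 55)
(C - 8*(K + 2*(-1)))**2 = (55 - 8*(4 + 2*(-1)))**2 = (55 - 8*(4 - 2))**2 = (55 - 8*2)**2 = (55 - 16)**2 = 39**2 = 1521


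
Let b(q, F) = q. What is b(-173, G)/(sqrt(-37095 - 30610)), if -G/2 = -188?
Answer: 173*I*sqrt(67705)/67705 ≈ 0.66487*I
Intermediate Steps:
G = 376 (G = -2*(-188) = 376)
b(-173, G)/(sqrt(-37095 - 30610)) = -173/sqrt(-37095 - 30610) = -173*(-I*sqrt(67705)/67705) = -(-173)*I*sqrt(67705)/67705 = 173*I*sqrt(67705)/67705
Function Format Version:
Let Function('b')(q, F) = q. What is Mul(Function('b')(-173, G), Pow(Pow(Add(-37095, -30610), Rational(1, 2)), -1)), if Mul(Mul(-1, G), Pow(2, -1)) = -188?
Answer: Mul(Rational(173, 67705), I, Pow(67705, Rational(1, 2))) ≈ Mul(0.66487, I)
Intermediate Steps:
G = 376 (G = Mul(-2, -188) = 376)
Mul(Function('b')(-173, G), Pow(Pow(Add(-37095, -30610), Rational(1, 2)), -1)) = Mul(-173, Pow(Pow(Add(-37095, -30610), Rational(1, 2)), -1)) = Mul(-173, Pow(Pow(-67705, Rational(1, 2)), -1)) = Mul(-173, Pow(Mul(I, Pow(67705, Rational(1, 2))), -1)) = Mul(-173, Mul(Rational(-1, 67705), I, Pow(67705, Rational(1, 2)))) = Mul(Rational(173, 67705), I, Pow(67705, Rational(1, 2)))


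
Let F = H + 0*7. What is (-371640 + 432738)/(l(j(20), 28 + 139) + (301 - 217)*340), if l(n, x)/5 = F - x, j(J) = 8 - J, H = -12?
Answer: 61098/27665 ≈ 2.2085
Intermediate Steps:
F = -12 (F = -12 + 0*7 = -12 + 0 = -12)
l(n, x) = -60 - 5*x (l(n, x) = 5*(-12 - x) = -60 - 5*x)
(-371640 + 432738)/(l(j(20), 28 + 139) + (301 - 217)*340) = (-371640 + 432738)/((-60 - 5*(28 + 139)) + (301 - 217)*340) = 61098/((-60 - 5*167) + 84*340) = 61098/((-60 - 835) + 28560) = 61098/(-895 + 28560) = 61098/27665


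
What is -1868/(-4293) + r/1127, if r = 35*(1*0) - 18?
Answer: 2027962/4838211 ≈ 0.41916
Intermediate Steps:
r = -18 (r = 35*0 - 18 = 0 - 18 = -18)
-1868/(-4293) + r/1127 = -1868/(-4293) - 18/1127 = -1868*(-1/4293) - 18*1/1127 = 1868/4293 - 18/1127 = 2027962/4838211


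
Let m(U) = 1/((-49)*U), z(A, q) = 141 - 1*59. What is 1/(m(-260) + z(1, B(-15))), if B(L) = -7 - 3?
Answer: 12740/1044681 ≈ 0.012195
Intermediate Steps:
B(L) = -10
z(A, q) = 82 (z(A, q) = 141 - 59 = 82)
m(U) = -1/(49*U)
1/(m(-260) + z(1, B(-15))) = 1/(-1/49/(-260) + 82) = 1/(-1/49*(-1/260) + 82) = 1/(1/12740 + 82) = 1/(1044681/12740) = 12740/1044681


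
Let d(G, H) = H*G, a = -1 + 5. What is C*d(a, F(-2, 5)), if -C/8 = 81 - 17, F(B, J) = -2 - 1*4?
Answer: 12288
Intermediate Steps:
F(B, J) = -6 (F(B, J) = -2 - 4 = -6)
a = 4
d(G, H) = G*H
C = -512 (C = -8*(81 - 17) = -8*64 = -512)
C*d(a, F(-2, 5)) = -2048*(-6) = -512*(-24) = 12288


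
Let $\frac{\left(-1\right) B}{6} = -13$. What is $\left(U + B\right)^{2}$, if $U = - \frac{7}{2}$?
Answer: $\frac{22201}{4} \approx 5550.3$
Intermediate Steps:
$B = 78$ ($B = \left(-6\right) \left(-13\right) = 78$)
$U = - \frac{7}{2}$ ($U = \left(-7\right) \frac{1}{2} = - \frac{7}{2} \approx -3.5$)
$\left(U + B\right)^{2} = \left(- \frac{7}{2} + 78\right)^{2} = \left(\frac{149}{2}\right)^{2} = \frac{22201}{4}$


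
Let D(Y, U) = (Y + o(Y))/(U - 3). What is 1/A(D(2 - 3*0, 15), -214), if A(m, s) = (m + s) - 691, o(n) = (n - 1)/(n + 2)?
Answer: -16/14477 ≈ -0.0011052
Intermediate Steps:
o(n) = (-1 + n)/(2 + n)
D(Y, U) = (Y + (-1 + Y)/(2 + Y))/(-3 + U) (D(Y, U) = (Y + (-1 + Y)/(2 + Y))/(U - 3) = (Y + (-1 + Y)/(2 + Y))/(-3 + U))
A(m, s) = -691 + m + s
1/A(D(2 - 3*0, 15), -214) = 1/(-691 + (-1 + (2 - 3*0) + (2 - 3*0)*(2 + (2 - 3*0)))/((-3 + 15)*(2 + (2 - 3*0))) - 214) = 1/(-691 + (-1 + (2 + 0) + (2 + 0)*(2 + (2 + 0)))/(12*(2 + (2 + 0))) - 214) = 1/(-691 + (-1 + 2 + 2*(2 + 2))/(12*(2 + 2)) - 214) = 1/(-691 + (1/12)*(-1 + 2 + 2*4)/4 - 214) = 1/(-691 + (1/12)*(1/4)*(-1 + 2 + 8) - 214) = 1/(-691 + (1/12)*(1/4)*9 - 214) = 1/(-691 + 3/16 - 214) = 1/(-14477/16) = -16/14477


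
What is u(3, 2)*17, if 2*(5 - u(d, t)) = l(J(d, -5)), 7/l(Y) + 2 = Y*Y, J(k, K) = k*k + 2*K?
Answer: 289/2 ≈ 144.50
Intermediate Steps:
J(k, K) = k² + 2*K
l(Y) = 7/(-2 + Y²) (l(Y) = 7/(-2 + Y*Y) = 7/(-2 + Y²))
u(d, t) = 5 - 7/(2*(-2 + (-10 + d²)²)) (u(d, t) = 5 - 7/(2*(-2 + (d² + 2*(-5))²)) = 5 - 7/(2*(-2 + (d² - 10)²)) = 5 - 7/(2*(-2 + (-10 + d²)²)))
u(3, 2)*17 = ((-27 + 10*(-10 + 3²)²)/(2*(-2 + (-10 + 3²)²)))*17 = ((-27 + 10*(-10 + 9)²)/(2*(-2 + (-10 + 9)²)))*17 = ((-27 + 10*(-1)²)/(2*(-2 + (-1)²)))*17 = ((-27 + 10*1)/(2*(-2 + 1)))*17 = ((½)*(-27 + 10)/(-1))*17 = ((½)*(-1)*(-17))*17 = (17/2)*17 = 289/2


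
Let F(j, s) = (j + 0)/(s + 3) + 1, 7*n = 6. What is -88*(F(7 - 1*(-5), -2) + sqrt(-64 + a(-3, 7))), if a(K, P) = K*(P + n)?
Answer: -1144 - 88*I*sqrt(4291)/7 ≈ -1144.0 - 823.5*I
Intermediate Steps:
n = 6/7 (n = (1/7)*6 = 6/7 ≈ 0.85714)
a(K, P) = K*(6/7 + P) (a(K, P) = K*(P + 6/7) = K*(6/7 + P))
F(j, s) = 1 + j/(3 + s) (F(j, s) = j/(3 + s) + 1 = 1 + j/(3 + s))
-88*(F(7 - 1*(-5), -2) + sqrt(-64 + a(-3, 7))) = -88*((3 + (7 - 1*(-5)) - 2)/(3 - 2) + sqrt(-64 + (1/7)*(-3)*(6 + 7*7))) = -88*((3 + (7 + 5) - 2)/1 + sqrt(-64 + (1/7)*(-3)*(6 + 49))) = -88*(1*(3 + 12 - 2) + sqrt(-64 + (1/7)*(-3)*55)) = -88*(1*13 + sqrt(-64 - 165/7)) = -88*(13 + sqrt(-613/7)) = -88*(13 + I*sqrt(4291)/7) = -1144 - 88*I*sqrt(4291)/7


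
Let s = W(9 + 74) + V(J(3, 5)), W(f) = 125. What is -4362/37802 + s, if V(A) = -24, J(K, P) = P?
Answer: 1906820/18901 ≈ 100.88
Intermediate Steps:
s = 101 (s = 125 - 24 = 101)
-4362/37802 + s = -4362/37802 + 101 = -4362*1/37802 + 101 = -2181/18901 + 101 = 1906820/18901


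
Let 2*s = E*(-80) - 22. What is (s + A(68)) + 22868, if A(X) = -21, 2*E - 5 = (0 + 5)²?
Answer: 22236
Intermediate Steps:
E = 15 (E = 5/2 + (0 + 5)²/2 = 5/2 + (½)*5² = 5/2 + (½)*25 = 5/2 + 25/2 = 15)
s = -611 (s = (15*(-80) - 22)/2 = (-1200 - 22)/2 = (½)*(-1222) = -611)
(s + A(68)) + 22868 = (-611 - 21) + 22868 = -632 + 22868 = 22236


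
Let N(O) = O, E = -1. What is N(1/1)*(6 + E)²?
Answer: 25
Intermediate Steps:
N(1/1)*(6 + E)² = (6 - 1)²/1 = 1*5² = 1*25 = 25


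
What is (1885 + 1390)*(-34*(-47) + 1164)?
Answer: 9045550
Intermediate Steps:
(1885 + 1390)*(-34*(-47) + 1164) = 3275*(1598 + 1164) = 3275*2762 = 9045550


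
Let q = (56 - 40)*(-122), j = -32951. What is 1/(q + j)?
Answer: -1/34903 ≈ -2.8651e-5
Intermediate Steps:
q = -1952 (q = 16*(-122) = -1952)
1/(q + j) = 1/(-1952 - 32951) = 1/(-34903) = -1/34903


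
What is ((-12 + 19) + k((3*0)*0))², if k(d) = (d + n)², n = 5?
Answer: 1024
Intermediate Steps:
k(d) = (5 + d)² (k(d) = (d + 5)² = (5 + d)²)
((-12 + 19) + k((3*0)*0))² = ((-12 + 19) + (5 + (3*0)*0)²)² = (7 + (5 + 0*0)²)² = (7 + (5 + 0)²)² = (7 + 5²)² = (7 + 25)² = 32² = 1024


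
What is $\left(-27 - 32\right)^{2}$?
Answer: $3481$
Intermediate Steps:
$\left(-27 - 32\right)^{2} = \left(-59\right)^{2} = 3481$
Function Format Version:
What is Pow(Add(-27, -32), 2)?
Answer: 3481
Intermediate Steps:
Pow(Add(-27, -32), 2) = Pow(-59, 2) = 3481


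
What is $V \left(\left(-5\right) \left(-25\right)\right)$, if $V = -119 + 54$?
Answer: $-8125$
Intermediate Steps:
$V = -65$
$V \left(\left(-5\right) \left(-25\right)\right) = - 65 \left(\left(-5\right) \left(-25\right)\right) = \left(-65\right) 125 = -8125$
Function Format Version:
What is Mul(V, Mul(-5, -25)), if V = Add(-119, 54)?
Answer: -8125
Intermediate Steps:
V = -65
Mul(V, Mul(-5, -25)) = Mul(-65, Mul(-5, -25)) = Mul(-65, 125) = -8125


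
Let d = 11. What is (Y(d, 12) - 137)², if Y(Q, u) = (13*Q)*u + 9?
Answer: 2521744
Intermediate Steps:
Y(Q, u) = 9 + 13*Q*u (Y(Q, u) = 13*Q*u + 9 = 9 + 13*Q*u)
(Y(d, 12) - 137)² = ((9 + 13*11*12) - 137)² = ((9 + 1716) - 137)² = (1725 - 137)² = 1588² = 2521744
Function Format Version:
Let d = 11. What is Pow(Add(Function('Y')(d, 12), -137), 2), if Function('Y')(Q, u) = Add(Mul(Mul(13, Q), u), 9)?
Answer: 2521744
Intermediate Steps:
Function('Y')(Q, u) = Add(9, Mul(13, Q, u)) (Function('Y')(Q, u) = Add(Mul(13, Q, u), 9) = Add(9, Mul(13, Q, u)))
Pow(Add(Function('Y')(d, 12), -137), 2) = Pow(Add(Add(9, Mul(13, 11, 12)), -137), 2) = Pow(Add(Add(9, 1716), -137), 2) = Pow(Add(1725, -137), 2) = Pow(1588, 2) = 2521744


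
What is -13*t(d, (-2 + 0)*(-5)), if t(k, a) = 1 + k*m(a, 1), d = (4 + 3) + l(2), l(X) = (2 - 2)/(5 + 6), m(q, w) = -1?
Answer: 78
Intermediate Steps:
l(X) = 0 (l(X) = 0/11 = 0*(1/11) = 0)
d = 7 (d = (4 + 3) + 0 = 7 + 0 = 7)
t(k, a) = 1 - k (t(k, a) = 1 + k*(-1) = 1 - k)
-13*t(d, (-2 + 0)*(-5)) = -13*(1 - 1*7) = -13*(1 - 7) = -13*(-6) = 78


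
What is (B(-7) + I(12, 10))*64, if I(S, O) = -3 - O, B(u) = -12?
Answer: -1600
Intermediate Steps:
(B(-7) + I(12, 10))*64 = (-12 + (-3 - 1*10))*64 = (-12 + (-3 - 10))*64 = (-12 - 13)*64 = -25*64 = -1600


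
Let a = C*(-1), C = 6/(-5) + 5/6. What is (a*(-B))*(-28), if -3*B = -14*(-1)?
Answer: -2156/45 ≈ -47.911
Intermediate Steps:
C = -11/30 (C = 6*(-⅕) + 5*(⅙) = -6/5 + ⅚ = -11/30 ≈ -0.36667)
B = -14/3 (B = -(-14)*(-1)/3 = -⅓*14 = -14/3 ≈ -4.6667)
a = 11/30 (a = -11/30*(-1) = 11/30 ≈ 0.36667)
(a*(-B))*(-28) = (11*(-1*(-14/3))/30)*(-28) = ((11/30)*(14/3))*(-28) = (77/45)*(-28) = -2156/45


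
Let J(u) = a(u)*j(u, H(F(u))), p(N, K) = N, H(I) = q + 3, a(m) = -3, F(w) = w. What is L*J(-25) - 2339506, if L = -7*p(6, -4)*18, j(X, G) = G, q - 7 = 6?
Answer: -2303218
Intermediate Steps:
q = 13 (q = 7 + 6 = 13)
H(I) = 16 (H(I) = 13 + 3 = 16)
J(u) = -48 (J(u) = -3*16 = -48)
L = -756 (L = -7*6*18 = -42*18 = -756)
L*J(-25) - 2339506 = -756*(-48) - 2339506 = 36288 - 2339506 = -2303218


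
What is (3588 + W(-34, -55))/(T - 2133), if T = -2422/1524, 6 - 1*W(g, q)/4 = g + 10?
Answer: -2825496/1626557 ≈ -1.7371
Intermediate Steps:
W(g, q) = -16 - 4*g (W(g, q) = 24 - 4*(g + 10) = 24 - 4*(10 + g) = 24 + (-40 - 4*g) = -16 - 4*g)
T = -1211/762 (T = -2422*1/1524 = -1211/762 ≈ -1.5892)
(3588 + W(-34, -55))/(T - 2133) = (3588 + (-16 - 4*(-34)))/(-1211/762 - 2133) = (3588 + (-16 + 136))/(-1626557/762) = (3588 + 120)*(-762/1626557) = 3708*(-762/1626557) = -2825496/1626557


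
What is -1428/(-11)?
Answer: 1428/11 ≈ 129.82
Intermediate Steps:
-1428/(-11) = -1428*(-1)/11 = -238*(-6/11) = 1428/11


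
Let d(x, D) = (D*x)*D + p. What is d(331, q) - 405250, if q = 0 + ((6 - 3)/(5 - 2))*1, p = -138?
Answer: -405057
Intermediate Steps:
q = 1 (q = 0 + (3/3)*1 = 0 + (3*(⅓))*1 = 0 + 1*1 = 0 + 1 = 1)
d(x, D) = -138 + x*D² (d(x, D) = (D*x)*D - 138 = x*D² - 138 = -138 + x*D²)
d(331, q) - 405250 = (-138 + 331*1²) - 405250 = (-138 + 331*1) - 405250 = (-138 + 331) - 405250 = 193 - 405250 = -405057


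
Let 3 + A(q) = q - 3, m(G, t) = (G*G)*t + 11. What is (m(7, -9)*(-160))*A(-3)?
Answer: -619200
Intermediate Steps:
m(G, t) = 11 + t*G² (m(G, t) = G²*t + 11 = t*G² + 11 = 11 + t*G²)
A(q) = -6 + q (A(q) = -3 + (q - 3) = -3 + (-3 + q) = -6 + q)
(m(7, -9)*(-160))*A(-3) = ((11 - 9*7²)*(-160))*(-6 - 3) = ((11 - 9*49)*(-160))*(-9) = ((11 - 441)*(-160))*(-9) = -430*(-160)*(-9) = 68800*(-9) = -619200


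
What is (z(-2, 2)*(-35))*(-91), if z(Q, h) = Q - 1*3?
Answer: -15925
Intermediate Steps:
z(Q, h) = -3 + Q (z(Q, h) = Q - 3 = -3 + Q)
(z(-2, 2)*(-35))*(-91) = ((-3 - 2)*(-35))*(-91) = -5*(-35)*(-91) = 175*(-91) = -15925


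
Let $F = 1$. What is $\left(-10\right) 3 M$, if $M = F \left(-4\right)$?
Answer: $120$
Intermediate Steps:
$M = -4$ ($M = 1 \left(-4\right) = -4$)
$\left(-10\right) 3 M = \left(-10\right) 3 \left(-4\right) = \left(-30\right) \left(-4\right) = 120$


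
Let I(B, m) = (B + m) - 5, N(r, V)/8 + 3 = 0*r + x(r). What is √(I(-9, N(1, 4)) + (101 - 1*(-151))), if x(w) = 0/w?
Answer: √214 ≈ 14.629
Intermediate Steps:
x(w) = 0
N(r, V) = -24 (N(r, V) = -24 + 8*(0*r + 0) = -24 + 8*(0 + 0) = -24 + 8*0 = -24 + 0 = -24)
I(B, m) = -5 + B + m
√(I(-9, N(1, 4)) + (101 - 1*(-151))) = √((-5 - 9 - 24) + (101 - 1*(-151))) = √(-38 + (101 + 151)) = √(-38 + 252) = √214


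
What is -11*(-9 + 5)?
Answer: 44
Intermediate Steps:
-11*(-9 + 5) = -11*(-4) = 44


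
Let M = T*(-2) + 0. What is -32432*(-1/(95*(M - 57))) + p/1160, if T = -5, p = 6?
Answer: -3759433/517940 ≈ -7.2584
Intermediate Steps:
M = 10 (M = -5*(-2) + 0 = 10 + 0 = 10)
-32432*(-1/(95*(M - 57))) + p/1160 = -32432*(-1/(95*(10 - 57))) + 6/1160 = -32432/((-47*(-95))) + 6*(1/1160) = -32432/4465 + 3/580 = -3759433/517940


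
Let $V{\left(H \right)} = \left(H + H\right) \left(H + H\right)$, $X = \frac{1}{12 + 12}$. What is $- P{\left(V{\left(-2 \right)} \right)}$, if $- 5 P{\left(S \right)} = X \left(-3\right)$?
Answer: $- \frac{1}{40} \approx -0.025$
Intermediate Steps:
$X = \frac{1}{24} \approx 0.041667$
$V{\left(H \right)} = 4 H^{2}$ ($V{\left(H \right)} = 2 H 2 H = 4 H^{2}$)
$P{\left(S \right)} = \frac{1}{40}$ ($P{\left(S \right)} = - \frac{\frac{1}{24} \left(-3\right)}{5} = \left(- \frac{1}{5}\right) \left(- \frac{1}{8}\right) = \frac{1}{40}$)
$- P{\left(V{\left(-2 \right)} \right)} = \left(-1\right) \frac{1}{40} = - \frac{1}{40}$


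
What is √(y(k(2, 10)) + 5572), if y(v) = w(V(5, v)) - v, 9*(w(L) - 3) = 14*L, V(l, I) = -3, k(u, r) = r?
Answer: √50043/3 ≈ 74.568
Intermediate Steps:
w(L) = 3 + 14*L/9 (w(L) = 3 + (14*L)/9 = 3 + 14*L/9)
y(v) = -5/3 - v (y(v) = (3 + (14/9)*(-3)) - v = (3 - 14/3) - v = -5/3 - v)
√(y(k(2, 10)) + 5572) = √((-5/3 - 1*10) + 5572) = √((-5/3 - 10) + 5572) = √(-35/3 + 5572) = √(16681/3) = √50043/3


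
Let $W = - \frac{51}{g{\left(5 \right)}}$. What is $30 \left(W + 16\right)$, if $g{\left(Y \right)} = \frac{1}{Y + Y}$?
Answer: $-14820$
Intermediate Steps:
$g{\left(Y \right)} = \frac{1}{2 Y}$
$W = -510$ ($W = - \frac{51}{\frac{1}{2} \cdot \frac{1}{5}} = - 51 \frac{1}{\frac{1}{10}} = \left(-51\right) 10 = -510$)
$30 \left(W + 16\right) = 30 \left(-510 + 16\right) = 30 \left(-494\right) = -14820$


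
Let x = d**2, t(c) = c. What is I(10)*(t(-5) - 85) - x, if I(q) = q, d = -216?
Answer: -47556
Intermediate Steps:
x = 46656 (x = (-216)**2 = 46656)
I(10)*(t(-5) - 85) - x = 10*(-5 - 85) - 1*46656 = 10*(-90) - 46656 = -900 - 46656 = -47556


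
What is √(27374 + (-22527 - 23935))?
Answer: 4*I*√1193 ≈ 138.16*I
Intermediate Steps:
√(27374 + (-22527 - 23935)) = √(27374 - 46462) = √(-19088) = 4*I*√1193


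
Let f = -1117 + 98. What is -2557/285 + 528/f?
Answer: -2756063/290415 ≈ -9.4901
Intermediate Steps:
f = -1019
-2557/285 + 528/f = -2557/285 + 528/(-1019) = -2557*1/285 + 528*(-1/1019) = -2557/285 - 528/1019 = -2756063/290415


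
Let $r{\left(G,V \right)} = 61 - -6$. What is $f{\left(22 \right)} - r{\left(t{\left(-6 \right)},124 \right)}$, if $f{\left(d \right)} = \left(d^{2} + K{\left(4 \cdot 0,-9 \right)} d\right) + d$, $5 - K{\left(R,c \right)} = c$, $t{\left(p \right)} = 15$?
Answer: $747$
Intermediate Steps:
$r{\left(G,V \right)} = 67$ ($r{\left(G,V \right)} = 61 + 6 = 67$)
$K{\left(R,c \right)} = 5 - c$
$f{\left(d \right)} = d^{2} + 15 d$ ($f{\left(d \right)} = \left(d^{2} + \left(5 - -9\right) d\right) + d = \left(d^{2} + \left(5 + 9\right) d\right) + d = \left(d^{2} + 14 d\right) + d = d^{2} + 15 d$)
$f{\left(22 \right)} - r{\left(t{\left(-6 \right)},124 \right)} = 22 \left(15 + 22\right) - 67 = 22 \cdot 37 - 67 = 814 - 67 = 747$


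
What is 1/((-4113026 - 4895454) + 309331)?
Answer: -1/8699149 ≈ -1.1495e-7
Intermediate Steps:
1/((-4113026 - 4895454) + 309331) = 1/(-9008480 + 309331) = 1/(-8699149) = -1/8699149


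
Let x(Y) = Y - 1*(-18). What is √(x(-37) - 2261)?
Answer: 2*I*√570 ≈ 47.749*I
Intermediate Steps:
x(Y) = 18 + Y (x(Y) = Y + 18 = 18 + Y)
√(x(-37) - 2261) = √((18 - 37) - 2261) = √(-19 - 2261) = √(-2280) = 2*I*√570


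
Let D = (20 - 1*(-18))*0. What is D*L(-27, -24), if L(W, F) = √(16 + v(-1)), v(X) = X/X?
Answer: 0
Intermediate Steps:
v(X) = 1
D = 0 (D = (20 + 18)*0 = 38*0 = 0)
L(W, F) = √17 (L(W, F) = √(16 + 1) = √17)
D*L(-27, -24) = 0*√17 = 0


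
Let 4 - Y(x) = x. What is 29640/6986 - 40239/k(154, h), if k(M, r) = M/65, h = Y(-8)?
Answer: -1304825925/76846 ≈ -16980.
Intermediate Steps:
Y(x) = 4 - x
h = 12 (h = 4 - 1*(-8) = 4 + 8 = 12)
k(M, r) = M/65 (k(M, r) = M*(1/65) = M/65)
29640/6986 - 40239/k(154, h) = 29640/6986 - 40239/((1/65)*154) = 29640*(1/6986) - 40239/154/65 = 14820/3493 - 40239*65/154 = 14820/3493 - 2615535/154 = -1304825925/76846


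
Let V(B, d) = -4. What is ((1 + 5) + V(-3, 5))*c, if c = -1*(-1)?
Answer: 2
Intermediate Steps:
c = 1
((1 + 5) + V(-3, 5))*c = ((1 + 5) - 4)*1 = (6 - 4)*1 = 2*1 = 2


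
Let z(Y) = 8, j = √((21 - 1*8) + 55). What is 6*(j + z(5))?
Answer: 48 + 12*√17 ≈ 97.477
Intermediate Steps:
j = 2*√17 (j = √((21 - 8) + 55) = √(13 + 55) = √68 = 2*√17 ≈ 8.2462)
6*(j + z(5)) = 6*(2*√17 + 8) = 6*(8 + 2*√17) = 48 + 12*√17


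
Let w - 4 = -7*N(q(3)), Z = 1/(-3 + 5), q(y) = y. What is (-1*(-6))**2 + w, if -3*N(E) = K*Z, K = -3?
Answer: 73/2 ≈ 36.500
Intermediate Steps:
Z = 1/2 ≈ 0.50000
N(E) = 1/2 (N(E) = -(-1)/2 = -1/3*(-3/2) = 1/2)
w = 1/2 (w = 4 - 7*1/2 = 4 - 7/2 = 1/2 ≈ 0.50000)
(-1*(-6))**2 + w = (-1*(-6))**2 + 1/2 = 6**2 + 1/2 = 36 + 1/2 = 73/2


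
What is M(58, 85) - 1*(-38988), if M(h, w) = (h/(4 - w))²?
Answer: 255803632/6561 ≈ 38989.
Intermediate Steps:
M(h, w) = h²/(4 - w)²
M(58, 85) - 1*(-38988) = 58²/(-4 + 85)² - 1*(-38988) = 3364/81² + 38988 = 3364*(1/6561) + 38988 = 3364/6561 + 38988 = 255803632/6561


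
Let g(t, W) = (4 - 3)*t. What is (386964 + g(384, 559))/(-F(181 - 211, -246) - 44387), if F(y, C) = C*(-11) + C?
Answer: -387348/46847 ≈ -8.2684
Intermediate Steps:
F(y, C) = -10*C (F(y, C) = -11*C + C = -10*C)
g(t, W) = t (g(t, W) = 1*t = t)
(386964 + g(384, 559))/(-F(181 - 211, -246) - 44387) = (386964 + 384)/(-(-10)*(-246) - 44387) = 387348/(-1*2460 - 44387) = 387348/(-2460 - 44387) = 387348/(-46847) = 387348*(-1/46847) = -387348/46847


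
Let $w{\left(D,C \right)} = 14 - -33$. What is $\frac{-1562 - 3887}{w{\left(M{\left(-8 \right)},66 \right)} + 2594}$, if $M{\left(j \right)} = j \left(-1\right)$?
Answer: $- \frac{5449}{2641} \approx -2.0632$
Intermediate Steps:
$M{\left(j \right)} = - j$
$w{\left(D,C \right)} = 47$ ($w{\left(D,C \right)} = 14 + 33 = 47$)
$\frac{-1562 - 3887}{w{\left(M{\left(-8 \right)},66 \right)} + 2594} = \frac{-1562 - 3887}{47 + 2594} = - \frac{5449}{2641}$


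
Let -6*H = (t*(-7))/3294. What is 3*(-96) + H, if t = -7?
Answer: -5692081/19764 ≈ -288.00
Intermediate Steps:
H = -49/19764 (H = -(-7*(-7))/(6*3294) = -49/(6*3294) = -⅙*49/3294 = -49/19764 ≈ -0.0024793)
3*(-96) + H = 3*(-96) - 49/19764 = -288 - 49/19764 = -5692081/19764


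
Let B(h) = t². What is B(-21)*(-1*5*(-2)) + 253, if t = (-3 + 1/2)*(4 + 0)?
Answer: 1253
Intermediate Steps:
t = -10 (t = (-3 + ½)*4 = -5/2*4 = -10)
B(h) = 100 (B(h) = (-10)² = 100)
B(-21)*(-1*5*(-2)) + 253 = 100*(-1*5*(-2)) + 253 = 100*(-5*(-2)) + 253 = 100*10 + 253 = 1000 + 253 = 1253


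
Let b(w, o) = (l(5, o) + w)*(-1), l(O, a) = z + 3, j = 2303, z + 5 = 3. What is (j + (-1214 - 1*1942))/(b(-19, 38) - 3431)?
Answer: 853/3413 ≈ 0.24993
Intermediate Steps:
z = -2 (z = -5 + 3 = -2)
l(O, a) = 1 (l(O, a) = -2 + 3 = 1)
b(w, o) = -1 - w (b(w, o) = (1 + w)*(-1) = -1 - w)
(j + (-1214 - 1*1942))/(b(-19, 38) - 3431) = (2303 + (-1214 - 1*1942))/((-1 - 1*(-19)) - 3431) = (2303 + (-1214 - 1942))/((-1 + 19) - 3431) = (2303 - 3156)/(18 - 3431) = -853/(-3413) = -853*(-1/3413) = 853/3413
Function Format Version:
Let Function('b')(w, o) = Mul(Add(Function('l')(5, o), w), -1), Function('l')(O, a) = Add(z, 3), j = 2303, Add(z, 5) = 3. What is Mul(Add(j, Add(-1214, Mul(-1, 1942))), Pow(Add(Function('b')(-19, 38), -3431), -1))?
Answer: Rational(853, 3413) ≈ 0.24993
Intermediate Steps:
z = -2 (z = Add(-5, 3) = -2)
Function('l')(O, a) = 1 (Function('l')(O, a) = Add(-2, 3) = 1)
Function('b')(w, o) = Add(-1, Mul(-1, w)) (Function('b')(w, o) = Mul(Add(1, w), -1) = Add(-1, Mul(-1, w)))
Mul(Add(j, Add(-1214, Mul(-1, 1942))), Pow(Add(Function('b')(-19, 38), -3431), -1)) = Mul(Add(2303, Add(-1214, Mul(-1, 1942))), Pow(Add(Add(-1, Mul(-1, -19)), -3431), -1)) = Mul(Add(2303, Add(-1214, -1942)), Pow(Add(Add(-1, 19), -3431), -1)) = Mul(Add(2303, -3156), Pow(Add(18, -3431), -1)) = Mul(-853, Pow(-3413, -1)) = Mul(-853, Rational(-1, 3413)) = Rational(853, 3413)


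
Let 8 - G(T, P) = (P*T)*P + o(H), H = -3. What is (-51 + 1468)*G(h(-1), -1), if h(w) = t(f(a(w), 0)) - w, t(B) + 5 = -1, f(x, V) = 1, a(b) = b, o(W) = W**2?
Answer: 5668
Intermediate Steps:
t(B) = -6 (t(B) = -5 - 1 = -6)
h(w) = -6 - w
G(T, P) = -1 - T*P**2 (G(T, P) = 8 - ((P*T)*P + (-3)**2) = 8 - (T*P**2 + 9) = 8 - (9 + T*P**2) = 8 + (-9 - T*P**2) = -1 - T*P**2)
(-51 + 1468)*G(h(-1), -1) = (-51 + 1468)*(-1 - 1*(-6 - 1*(-1))*(-1)**2) = 1417*(-1 - 1*(-6 + 1)*1) = 1417*(-1 - 1*(-5)*1) = 1417*(-1 + 5) = 1417*4 = 5668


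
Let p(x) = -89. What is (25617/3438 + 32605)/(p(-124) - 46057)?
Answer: -37373869/52883316 ≈ -0.70672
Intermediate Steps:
(25617/3438 + 32605)/(p(-124) - 46057) = (25617/3438 + 32605)/(-89 - 46057) = (25617*(1/3438) + 32605)/(-46146) = (8539/1146 + 32605)*(-1/46146) = (37373869/1146)*(-1/46146) = -37373869/52883316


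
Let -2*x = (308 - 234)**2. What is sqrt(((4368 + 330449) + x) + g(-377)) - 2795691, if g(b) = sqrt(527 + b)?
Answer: -2795691 + sqrt(332079 + 5*sqrt(6)) ≈ -2.7951e+6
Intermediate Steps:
x = -2738 (x = -(308 - 234)**2/2 = -1/2*74**2 = -1/2*5476 = -2738)
sqrt(((4368 + 330449) + x) + g(-377)) - 2795691 = sqrt(((4368 + 330449) - 2738) + sqrt(527 - 377)) - 2795691 = sqrt((334817 - 2738) + sqrt(150)) - 2795691 = sqrt(332079 + 5*sqrt(6)) - 2795691 = -2795691 + sqrt(332079 + 5*sqrt(6))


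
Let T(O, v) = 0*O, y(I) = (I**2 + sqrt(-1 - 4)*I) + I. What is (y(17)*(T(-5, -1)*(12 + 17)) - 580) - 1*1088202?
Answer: -1088782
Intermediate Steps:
y(I) = I + I**2 + I*I*sqrt(5) (y(I) = (I**2 + sqrt(-5)*I) + I = (I**2 + (I*sqrt(5))*I) + I = (I**2 + I*I*sqrt(5)) + I = I + I**2 + I*I*sqrt(5))
T(O, v) = 0
(y(17)*(T(-5, -1)*(12 + 17)) - 580) - 1*1088202 = ((17*(1 + 17 + I*sqrt(5)))*(0*(12 + 17)) - 580) - 1*1088202 = ((17*(18 + I*sqrt(5)))*(0*29) - 580) - 1088202 = ((306 + 17*I*sqrt(5))*0 - 580) - 1088202 = (0 - 580) - 1088202 = -580 - 1088202 = -1088782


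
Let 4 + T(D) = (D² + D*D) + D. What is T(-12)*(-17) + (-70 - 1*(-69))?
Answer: -4625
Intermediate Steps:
T(D) = -4 + D + 2*D² (T(D) = -4 + ((D² + D*D) + D) = -4 + ((D² + D²) + D) = -4 + (2*D² + D) = -4 + (D + 2*D²) = -4 + D + 2*D²)
T(-12)*(-17) + (-70 - 1*(-69)) = (-4 - 12 + 2*(-12)²)*(-17) + (-70 - 1*(-69)) = (-4 - 12 + 2*144)*(-17) + (-70 + 69) = (-4 - 12 + 288)*(-17) - 1 = 272*(-17) - 1 = -4624 - 1 = -4625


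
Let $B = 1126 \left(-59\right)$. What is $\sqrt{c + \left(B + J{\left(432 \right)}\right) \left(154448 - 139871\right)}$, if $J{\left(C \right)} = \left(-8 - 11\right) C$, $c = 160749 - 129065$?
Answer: $5 i \sqrt{43520990} \approx 32985.0 i$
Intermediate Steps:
$c = 31684$
$J{\left(C \right)} = - 19 C$
$B = -66434$
$\sqrt{c + \left(B + J{\left(432 \right)}\right) \left(154448 - 139871\right)} = \sqrt{31684 + \left(-66434 - 8208\right) \left(154448 - 139871\right)} = \sqrt{31684 + \left(-66434 - 8208\right) 14577} = \sqrt{31684 - 1088056434} = \sqrt{-1088024750} = 5 i \sqrt{43520990}$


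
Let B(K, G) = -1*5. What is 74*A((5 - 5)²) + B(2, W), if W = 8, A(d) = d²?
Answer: -5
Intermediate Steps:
B(K, G) = -5
74*A((5 - 5)²) + B(2, W) = 74*((5 - 5)²)² - 5 = 74*(0²)² - 5 = 74*0² - 5 = 74*0 - 5 = 0 - 5 = -5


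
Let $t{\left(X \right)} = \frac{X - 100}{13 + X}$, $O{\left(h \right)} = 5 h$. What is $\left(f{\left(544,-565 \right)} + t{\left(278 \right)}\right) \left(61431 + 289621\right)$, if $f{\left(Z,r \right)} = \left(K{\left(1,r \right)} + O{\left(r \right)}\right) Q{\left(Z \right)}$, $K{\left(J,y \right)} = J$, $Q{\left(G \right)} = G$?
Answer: $- \frac{156937908234536}{291} \approx -5.3931 \cdot 10^{11}$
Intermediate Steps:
$f{\left(Z,r \right)} = Z \left(1 + 5 r\right)$ ($f{\left(Z,r \right)} = \left(1 + 5 r\right) Z = Z \left(1 + 5 r\right)$)
$t{\left(X \right)} = \frac{-100 + X}{13 + X}$
$\left(f{\left(544,-565 \right)} + t{\left(278 \right)}\right) \left(61431 + 289621\right) = \left(544 \left(1 + 5 \left(-565\right)\right) + \frac{-100 + 278}{13 + 278}\right) \left(61431 + 289621\right) = \left(544 \left(1 - 2825\right) + \frac{1}{291} \cdot 178\right) 351052 = \left(544 \left(-2824\right) + \frac{1}{291} \cdot 178\right) 351052 = \left(-1536256 + \frac{178}{291}\right) 351052 = \left(- \frac{447050318}{291}\right) 351052 = - \frac{156937908234536}{291}$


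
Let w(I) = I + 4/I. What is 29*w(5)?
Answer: 841/5 ≈ 168.20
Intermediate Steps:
29*w(5) = 29*(5 + 4/5) = 29*(5 + 4*(⅕)) = 29*(5 + ⅘) = 29*(29/5) = 841/5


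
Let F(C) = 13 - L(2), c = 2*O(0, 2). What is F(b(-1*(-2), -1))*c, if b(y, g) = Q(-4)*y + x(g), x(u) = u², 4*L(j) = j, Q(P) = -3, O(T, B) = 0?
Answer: 0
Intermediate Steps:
c = 0 (c = 2*0 = 0)
L(j) = j/4
b(y, g) = g² - 3*y (b(y, g) = -3*y + g² = g² - 3*y)
F(C) = 25/2 (F(C) = 13 - 2/4 = 13 - 1*½ = 13 - ½ = 25/2)
F(b(-1*(-2), -1))*c = (25/2)*0 = 0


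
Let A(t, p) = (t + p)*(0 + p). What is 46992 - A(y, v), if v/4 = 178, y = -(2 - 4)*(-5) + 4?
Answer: -455680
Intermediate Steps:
y = -6 (y = -1*(-2)*(-5) + 4 = 2*(-5) + 4 = -10 + 4 = -6)
v = 712 (v = 4*178 = 712)
A(t, p) = p*(p + t) (A(t, p) = (p + t)*p = p*(p + t))
46992 - A(y, v) = 46992 - 712*(712 - 6) = 46992 - 712*706 = 46992 - 1*502672 = 46992 - 502672 = -455680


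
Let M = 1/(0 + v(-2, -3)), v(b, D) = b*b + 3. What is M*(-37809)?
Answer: -37809/7 ≈ -5401.3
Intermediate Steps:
v(b, D) = 3 + b² (v(b, D) = b² + 3 = 3 + b²)
M = ⅐ (M = 1/(0 + (3 + (-2)²)) = 1/(0 + (3 + 4)) = 1/(0 + 7) = 1/7 = ⅐ ≈ 0.14286)
M*(-37809) = (⅐)*(-37809) = -37809/7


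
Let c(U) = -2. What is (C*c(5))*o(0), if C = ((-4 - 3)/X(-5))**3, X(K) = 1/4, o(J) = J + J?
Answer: 0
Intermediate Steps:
o(J) = 2*J
X(K) = 1/4
C = -21952 (C = ((-4 - 3)/(1/4))**3 = (-7*4)**3 = (-28)**3 = -21952)
(C*c(5))*o(0) = (-21952*(-2))*(2*0) = 43904*0 = 0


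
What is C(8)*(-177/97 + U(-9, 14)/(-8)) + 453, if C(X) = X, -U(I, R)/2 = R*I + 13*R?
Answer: 53389/97 ≈ 550.40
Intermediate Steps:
U(I, R) = -26*R - 2*I*R (U(I, R) = -2*(R*I + 13*R) = -2*(I*R + 13*R) = -2*(13*R + I*R) = -26*R - 2*I*R)
C(8)*(-177/97 + U(-9, 14)/(-8)) + 453 = 8*(-177/97 - 2*14*(13 - 9)/(-8)) + 453 = 8*(-177*1/97 - 2*14*4*(-⅛)) + 453 = 8*(-177/97 - 112*(-⅛)) + 453 = 8*(-177/97 + 14) + 453 = 8*(1181/97) + 453 = 9448/97 + 453 = 53389/97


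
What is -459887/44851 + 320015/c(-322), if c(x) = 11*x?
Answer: -15981912519/158862242 ≈ -100.60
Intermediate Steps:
-459887/44851 + 320015/c(-322) = -459887/44851 + 320015/((11*(-322))) = -459887*1/44851 + 320015/(-3542) = -459887/44851 + 320015*(-1/3542) = -459887/44851 - 320015/3542 = -15981912519/158862242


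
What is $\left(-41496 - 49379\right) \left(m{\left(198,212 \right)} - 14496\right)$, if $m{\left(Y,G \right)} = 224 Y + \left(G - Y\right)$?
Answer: $-2714436250$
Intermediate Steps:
$m{\left(Y,G \right)} = G + 223 Y$
$\left(-41496 - 49379\right) \left(m{\left(198,212 \right)} - 14496\right) = \left(-41496 - 49379\right) \left(\left(212 + 223 \cdot 198\right) - 14496\right) = - 90875 \left(\left(212 + 44154\right) - 14496\right) = - 90875 \left(44366 - 14496\right) = \left(-90875\right) 29870 = -2714436250$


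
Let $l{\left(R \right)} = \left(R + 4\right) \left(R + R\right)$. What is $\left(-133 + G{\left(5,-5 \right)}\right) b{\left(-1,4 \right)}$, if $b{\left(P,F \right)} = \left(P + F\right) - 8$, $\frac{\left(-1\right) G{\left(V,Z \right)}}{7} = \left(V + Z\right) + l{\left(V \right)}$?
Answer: $3815$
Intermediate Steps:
$l{\left(R \right)} = 2 R \left(4 + R\right)$ ($l{\left(R \right)} = \left(4 + R\right) 2 R = 2 R \left(4 + R\right)$)
$G{\left(V,Z \right)} = - 7 V - 7 Z - 14 V \left(4 + V\right)$ ($G{\left(V,Z \right)} = - 7 \left(\left(V + Z\right) + 2 V \left(4 + V\right)\right) = - 7 \left(V + Z + 2 V \left(4 + V\right)\right) = - 7 V - 7 Z - 14 V \left(4 + V\right)$)
$b{\left(P,F \right)} = -8 + F + P$ ($b{\left(P,F \right)} = \left(F + P\right) - 8 = -8 + F + P$)
$\left(-133 + G{\left(5,-5 \right)}\right) b{\left(-1,4 \right)} = \left(-133 - 70 \left(4 + 5\right)\right) \left(-8 + 4 - 1\right) = \left(-133 - 630\right) \left(-5\right) = \left(-763\right) \left(-5\right) = 3815$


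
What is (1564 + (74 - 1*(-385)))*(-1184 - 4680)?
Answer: -11862872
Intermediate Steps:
(1564 + (74 - 1*(-385)))*(-1184 - 4680) = (1564 + (74 + 385))*(-5864) = (1564 + 459)*(-5864) = 2023*(-5864) = -11862872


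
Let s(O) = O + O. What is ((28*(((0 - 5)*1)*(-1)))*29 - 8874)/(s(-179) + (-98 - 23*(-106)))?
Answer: -2407/991 ≈ -2.4289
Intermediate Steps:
s(O) = 2*O
((28*(((0 - 5)*1)*(-1)))*29 - 8874)/(s(-179) + (-98 - 23*(-106))) = ((28*(((0 - 5)*1)*(-1)))*29 - 8874)/(2*(-179) + (-98 - 23*(-106))) = ((28*(-5*1*(-1)))*29 - 8874)/(-358 + (-98 + 2438)) = ((28*(-5*(-1)))*29 - 8874)/(-358 + 2340) = ((28*5)*29 - 8874)/1982 = (140*29 - 8874)*(1/1982) = (4060 - 8874)*(1/1982) = -4814*1/1982 = -2407/991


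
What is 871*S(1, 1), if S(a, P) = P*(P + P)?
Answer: 1742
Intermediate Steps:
S(a, P) = 2*P**2 (S(a, P) = P*(2*P) = 2*P**2)
871*S(1, 1) = 871*(2*1**2) = 871*(2*1) = 871*2 = 1742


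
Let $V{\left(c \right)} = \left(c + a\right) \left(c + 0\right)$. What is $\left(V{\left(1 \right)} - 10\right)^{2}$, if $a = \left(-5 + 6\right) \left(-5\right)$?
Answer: $196$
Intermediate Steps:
$a = -5$ ($a = 1 \left(-5\right) = -5$)
$V{\left(c \right)} = c \left(-5 + c\right)$ ($V{\left(c \right)} = \left(c - 5\right) \left(c + 0\right) = \left(-5 + c\right) c = c \left(-5 + c\right)$)
$\left(V{\left(1 \right)} - 10\right)^{2} = \left(1 \left(-5 + 1\right) - 10\right)^{2} = \left(1 \left(-4\right) - 10\right)^{2} = \left(-4 - 10\right)^{2} = \left(-14\right)^{2} = 196$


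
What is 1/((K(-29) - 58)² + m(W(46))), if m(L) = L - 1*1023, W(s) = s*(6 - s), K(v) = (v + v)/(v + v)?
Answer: 1/386 ≈ 0.0025907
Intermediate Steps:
K(v) = 1 (K(v) = (2*v)/((2*v)) = (2*v)*(1/(2*v)) = 1)
m(L) = -1023 + L (m(L) = L - 1023 = -1023 + L)
1/((K(-29) - 58)² + m(W(46))) = 1/((1 - 58)² + (-1023 + 46*(6 - 1*46))) = 1/((-57)² + (-1023 + 46*(6 - 46))) = 1/(3249 + (-1023 + 46*(-40))) = 1/(3249 + (-1023 - 1840)) = 1/(3249 - 2863) = 1/386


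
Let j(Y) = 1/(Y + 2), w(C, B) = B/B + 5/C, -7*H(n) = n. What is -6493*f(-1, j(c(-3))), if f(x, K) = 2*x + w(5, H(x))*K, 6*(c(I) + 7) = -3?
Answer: 168818/11 ≈ 15347.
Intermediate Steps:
H(n) = -n/7
c(I) = -15/2 (c(I) = -7 + (⅙)*(-3) = -7 - ½ = -15/2)
w(C, B) = 1 + 5/C
j(Y) = 1/(2 + Y)
f(x, K) = 2*K + 2*x (f(x, K) = 2*x + ((5 + 5)/5)*K = 2*x + ((⅕)*10)*K = 2*x + 2*K = 2*K + 2*x)
-6493*f(-1, j(c(-3))) = -6493*(2/(2 - 15/2) + 2*(-1)) = -6493*(2/(-11/2) - 2) = -6493*(2*(-2/11) - 2) = -6493*(-4/11 - 2) = -6493*(-26/11) = 168818/11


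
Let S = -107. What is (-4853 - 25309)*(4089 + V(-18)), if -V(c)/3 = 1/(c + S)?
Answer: -15416642736/125 ≈ -1.2333e+8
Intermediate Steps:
V(c) = -3/(-107 + c) (V(c) = -3/(c - 107) = -3/(-107 + c))
(-4853 - 25309)*(4089 + V(-18)) = (-4853 - 25309)*(4089 - 3/(-107 - 18)) = -30162*(4089 - 3/(-125)) = -30162*(4089 - 3*(-1/125)) = -30162*(4089 + 3/125) = -30162*511128/125 = -15416642736/125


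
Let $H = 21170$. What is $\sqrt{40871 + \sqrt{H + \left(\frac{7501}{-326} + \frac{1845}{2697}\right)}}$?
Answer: $\frac{\sqrt{3510507032853596 + 293074 \sqrt{1816423905294654}}}{293074} \approx 202.53$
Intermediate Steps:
$\sqrt{40871 + \sqrt{H + \left(\frac{7501}{-326} + \frac{1845}{2697}\right)}} = \sqrt{40871 + \sqrt{21170 + \left(\frac{7501}{-326} + \frac{1845}{2697}\right)}} = \sqrt{40871 + \sqrt{21170 + \left(7501 \left(- \frac{1}{326}\right) + 1845 \cdot \frac{1}{2697}\right)}} = \sqrt{40871 + \sqrt{21170 + \left(- \frac{7501}{326} + \frac{615}{899}\right)}} = \sqrt{40871 + \sqrt{21170 - \frac{6542909}{293074}}} = \sqrt{40871 + \sqrt{\frac{6197833671}{293074}}} = \sqrt{40871 + \frac{\sqrt{1816423905294654}}{293074}}$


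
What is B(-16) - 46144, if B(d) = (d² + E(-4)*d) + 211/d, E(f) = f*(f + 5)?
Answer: -733395/16 ≈ -45837.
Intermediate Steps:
E(f) = f*(5 + f)
B(d) = d² - 4*d + 211/d (B(d) = (d² + (-4*(5 - 4))*d) + 211/d = (d² + (-4*1)*d) + 211/d = (d² - 4*d) + 211/d = d² - 4*d + 211/d)
B(-16) - 46144 = (211 + (-16)²*(-4 - 16))/(-16) - 46144 = -(211 + 256*(-20))/16 - 46144 = -(211 - 5120)/16 - 46144 = -1/16*(-4909) - 46144 = 4909/16 - 46144 = -733395/16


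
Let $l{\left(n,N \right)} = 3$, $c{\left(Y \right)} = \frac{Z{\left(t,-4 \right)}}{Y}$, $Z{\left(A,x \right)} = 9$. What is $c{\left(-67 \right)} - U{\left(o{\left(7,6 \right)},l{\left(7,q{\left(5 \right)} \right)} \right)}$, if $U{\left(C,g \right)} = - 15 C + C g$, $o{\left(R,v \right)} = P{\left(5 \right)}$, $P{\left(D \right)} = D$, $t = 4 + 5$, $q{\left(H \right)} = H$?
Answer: $\frac{4011}{67} \approx 59.866$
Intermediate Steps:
$t = 9$
$o{\left(R,v \right)} = 5$
$c{\left(Y \right)} = \frac{9}{Y}$
$c{\left(-67 \right)} - U{\left(o{\left(7,6 \right)},l{\left(7,q{\left(5 \right)} \right)} \right)} = \frac{9}{-67} - 5 \left(-15 + 3\right) = 9 \left(- \frac{1}{67}\right) - 5 \left(-12\right) = - \frac{9}{67} - -60 = - \frac{9}{67} + 60 = \frac{4011}{67}$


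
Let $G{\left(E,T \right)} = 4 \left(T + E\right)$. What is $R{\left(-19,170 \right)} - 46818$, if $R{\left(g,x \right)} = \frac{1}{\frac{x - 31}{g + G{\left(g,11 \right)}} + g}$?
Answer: $- \frac{51874395}{1108} \approx -46818.0$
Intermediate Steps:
$G{\left(E,T \right)} = 4 E + 4 T$ ($G{\left(E,T \right)} = 4 \left(E + T\right) = 4 E + 4 T$)
$R{\left(g,x \right)} = \frac{1}{g + \frac{-31 + x}{44 + 5 g}}$ ($R{\left(g,x \right)} = \frac{1}{\frac{x - 31}{g + \left(4 g + 4 \cdot 11\right)} + g} = \frac{1}{\frac{-31 + x}{g + \left(4 g + 44\right)} + g} = \frac{1}{\frac{-31 + x}{g + \left(44 + 4 g\right)} + g} = \frac{1}{\frac{-31 + x}{44 + 5 g} + g} = \frac{1}{g + \frac{-31 + x}{44 + 5 g}}$)
$R{\left(-19,170 \right)} - 46818 = \frac{44 + 5 \left(-19\right)}{-31 + 170 + 5 \left(-19\right)^{2} + 44 \left(-19\right)} - 46818 = \frac{44 - 95}{-31 + 170 + 5 \cdot 361 - 836} - 46818 = \frac{1}{-31 + 170 + 1805 - 836} \left(-51\right) - 46818 = \frac{1}{1108} \left(-51\right) - 46818 = - \frac{51}{1108} - 46818 = - \frac{51874395}{1108}$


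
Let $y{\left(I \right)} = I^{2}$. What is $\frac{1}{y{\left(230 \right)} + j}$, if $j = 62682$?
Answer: $\frac{1}{115582} \approx 8.6519 \cdot 10^{-6}$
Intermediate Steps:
$\frac{1}{y{\left(230 \right)} + j} = \frac{1}{230^{2} + 62682} = \frac{1}{52900 + 62682} = \frac{1}{115582}$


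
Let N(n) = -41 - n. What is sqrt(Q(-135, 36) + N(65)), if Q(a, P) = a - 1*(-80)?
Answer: I*sqrt(161) ≈ 12.689*I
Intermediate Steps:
Q(a, P) = 80 + a (Q(a, P) = a + 80 = 80 + a)
sqrt(Q(-135, 36) + N(65)) = sqrt((80 - 135) + (-41 - 1*65)) = sqrt(-55 + (-41 - 65)) = sqrt(-55 - 106) = sqrt(-161) = I*sqrt(161)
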